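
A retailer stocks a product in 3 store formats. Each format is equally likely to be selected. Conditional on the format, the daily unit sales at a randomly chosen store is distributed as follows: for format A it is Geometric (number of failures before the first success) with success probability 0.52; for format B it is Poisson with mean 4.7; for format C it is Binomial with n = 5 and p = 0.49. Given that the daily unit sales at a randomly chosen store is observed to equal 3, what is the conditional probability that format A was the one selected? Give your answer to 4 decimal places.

0.1104

Likelihoods P(X=3 | ·): A: 0.0575078; B: 0.157383; C: 0.306005.
Posterior ∝ prior × likelihood. Numerator for A: 0.333333·0.0575078 = 0.0191693.
Normalizing constant: 0.333333·0.0575078 + 0.333333·0.157383 + 0.333333·0.306005 = 0.173632.
P(A | observation) = 0.0191693 / 0.173632 = 0.110402.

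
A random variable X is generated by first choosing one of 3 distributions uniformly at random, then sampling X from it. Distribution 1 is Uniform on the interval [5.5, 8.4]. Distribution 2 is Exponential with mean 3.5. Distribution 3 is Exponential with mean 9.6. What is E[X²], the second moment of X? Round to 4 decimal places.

85.9411

For each component E[X²] = Var + (mean)², giving 1: 49.0033; 2: 24.5; 3: 184.32.
Overall E[X²] = 0.333333·49.0033 + 0.333333·24.5 + 0.333333·184.32 = 85.9411.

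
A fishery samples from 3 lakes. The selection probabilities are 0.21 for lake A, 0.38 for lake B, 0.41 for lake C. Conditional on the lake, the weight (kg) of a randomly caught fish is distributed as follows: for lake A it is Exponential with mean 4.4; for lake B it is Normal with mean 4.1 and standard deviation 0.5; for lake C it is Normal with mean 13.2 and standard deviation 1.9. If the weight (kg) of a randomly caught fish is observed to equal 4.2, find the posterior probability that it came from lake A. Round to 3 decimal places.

0.058

Likelihoods f(4.2 | ·): A: 0.0874971; B: 0.782085; C: 2.81759e-06.
Posterior ∝ prior × likelihood. Numerator for A: 0.21·0.0874971 = 0.0183744.
Normalizing constant: 0.21·0.0874971 + 0.38·0.782085 + 0.41·2.81759e-06 = 0.315568.
P(A | observation) = 0.0183744 / 0.315568 = 0.0582264.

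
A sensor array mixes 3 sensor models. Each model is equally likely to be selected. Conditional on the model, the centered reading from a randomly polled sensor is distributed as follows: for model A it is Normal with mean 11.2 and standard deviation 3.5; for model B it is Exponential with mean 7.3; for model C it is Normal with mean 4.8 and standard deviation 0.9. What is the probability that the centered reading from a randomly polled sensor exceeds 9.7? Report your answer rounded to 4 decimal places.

0.3102

Conditional on each model, P(X > 9.7): A: 0.665882; B: 0.264804; C: 2.59837e-08.
By total probability, P(X > 9.7) = 0.333333·0.665882 + 0.333333·0.264804 + 0.333333·2.59837e-08 = 0.310229.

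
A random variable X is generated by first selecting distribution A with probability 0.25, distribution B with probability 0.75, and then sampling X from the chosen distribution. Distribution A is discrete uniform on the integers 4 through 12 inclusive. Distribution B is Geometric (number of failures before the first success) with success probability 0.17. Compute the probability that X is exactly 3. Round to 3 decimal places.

Conditional on each component, P(X = 3): A: 0; B: 0.0972038.
By total probability, P(X = 3) = 0.25·0 + 0.75·0.0972038 = 0.0729028.

0.073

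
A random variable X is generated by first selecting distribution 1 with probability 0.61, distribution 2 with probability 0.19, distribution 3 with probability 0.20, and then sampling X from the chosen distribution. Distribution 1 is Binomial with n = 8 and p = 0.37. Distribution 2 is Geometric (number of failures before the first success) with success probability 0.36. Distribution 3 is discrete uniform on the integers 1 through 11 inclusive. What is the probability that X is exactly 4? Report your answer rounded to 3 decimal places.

Conditional on each component, P(X = 4): 1: 0.206665; 2: 0.060398; 3: 0.0909091.
By total probability, P(X = 4) = 0.61·0.206665 + 0.19·0.060398 + 0.2·0.0909091 = 0.155723.

0.156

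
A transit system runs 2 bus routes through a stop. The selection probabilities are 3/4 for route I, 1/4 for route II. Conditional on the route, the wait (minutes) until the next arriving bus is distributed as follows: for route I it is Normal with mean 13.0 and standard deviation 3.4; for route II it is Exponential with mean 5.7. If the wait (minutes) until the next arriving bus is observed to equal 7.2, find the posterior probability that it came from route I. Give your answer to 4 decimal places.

0.6235

Likelihoods f(7.2 | ·): I: 0.0273858; II: 0.049607.
Posterior ∝ prior × likelihood. Numerator for I: 0.75·0.0273858 = 0.0205393.
Normalizing constant: 0.75·0.0273858 + 0.25·0.049607 = 0.0329411.
P(I | observation) = 0.0205393 / 0.0329411 = 0.623517.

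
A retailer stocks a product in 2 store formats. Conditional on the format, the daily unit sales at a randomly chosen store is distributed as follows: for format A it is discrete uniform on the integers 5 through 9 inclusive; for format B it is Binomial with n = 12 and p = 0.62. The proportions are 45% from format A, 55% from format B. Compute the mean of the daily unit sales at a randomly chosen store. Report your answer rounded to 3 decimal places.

7.242

Component means — A: 7; B: 7.44.
E[X] = 0.45·7 + 0.55·7.44 = 7.242.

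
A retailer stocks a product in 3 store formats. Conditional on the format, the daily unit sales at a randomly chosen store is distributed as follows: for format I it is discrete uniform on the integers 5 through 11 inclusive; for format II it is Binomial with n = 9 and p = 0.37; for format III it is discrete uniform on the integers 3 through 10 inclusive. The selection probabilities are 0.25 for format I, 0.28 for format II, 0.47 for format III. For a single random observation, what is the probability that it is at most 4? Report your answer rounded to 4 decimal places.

0.3395

Conditional on each format, P(X ≤ 4): I: 0; II: 0.792785; III: 0.25.
By total probability, P(X ≤ 4) = 0.25·0 + 0.28·0.792785 + 0.47·0.25 = 0.33948.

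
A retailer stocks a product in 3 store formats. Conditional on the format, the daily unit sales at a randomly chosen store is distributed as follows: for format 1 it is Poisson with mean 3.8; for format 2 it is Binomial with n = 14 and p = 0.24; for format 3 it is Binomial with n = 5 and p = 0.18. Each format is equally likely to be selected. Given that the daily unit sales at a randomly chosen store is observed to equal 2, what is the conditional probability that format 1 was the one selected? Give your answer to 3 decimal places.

0.302

Likelihoods P(X=2 | ·): 1: 0.161517; 2: 0.194638; 3: 0.178643.
Posterior ∝ prior × likelihood. Numerator for 1: 0.333333·0.161517 = 0.053839.
Normalizing constant: 0.333333·0.161517 + 0.333333·0.194638 + 0.333333·0.178643 = 0.178266.
P(1 | observation) = 0.053839 / 0.178266 = 0.302015.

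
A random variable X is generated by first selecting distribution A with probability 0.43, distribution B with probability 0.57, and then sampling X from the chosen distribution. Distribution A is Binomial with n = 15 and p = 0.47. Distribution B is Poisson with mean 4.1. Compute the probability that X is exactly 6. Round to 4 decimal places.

Conditional on each component, P(X = 6): A: 0.178022; B: 0.109336.
By total probability, P(X = 6) = 0.43·0.178022 + 0.57·0.109336 = 0.138871.

0.1389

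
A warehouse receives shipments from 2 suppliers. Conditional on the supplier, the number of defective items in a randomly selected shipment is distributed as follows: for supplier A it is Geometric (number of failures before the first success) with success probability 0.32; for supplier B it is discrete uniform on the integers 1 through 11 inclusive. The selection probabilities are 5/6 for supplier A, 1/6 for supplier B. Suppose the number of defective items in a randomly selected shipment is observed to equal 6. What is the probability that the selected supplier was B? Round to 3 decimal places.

0.365

Likelihoods P(X=6 | ·): A: 0.0316376; B: 0.0909091.
Posterior ∝ prior × likelihood. Numerator for B: 0.166667·0.0909091 = 0.0151515.
Normalizing constant: 0.833333·0.0316376 + 0.166667·0.0909091 = 0.0415162.
P(B | observation) = 0.0151515 / 0.0415162 = 0.364954.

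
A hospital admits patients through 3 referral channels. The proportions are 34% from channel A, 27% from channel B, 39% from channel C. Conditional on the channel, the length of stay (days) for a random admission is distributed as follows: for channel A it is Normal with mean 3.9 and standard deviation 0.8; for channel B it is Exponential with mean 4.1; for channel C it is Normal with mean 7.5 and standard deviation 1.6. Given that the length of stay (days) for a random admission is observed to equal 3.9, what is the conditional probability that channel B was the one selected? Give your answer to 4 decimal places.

Likelihoods f(3.9 | ·): A: 0.498678; B: 0.0942121; C: 0.0198373.
Posterior ∝ prior × likelihood. Numerator for B: 0.27·0.0942121 = 0.0254373.
Normalizing constant: 0.34·0.498678 + 0.27·0.0942121 + 0.39·0.0198373 = 0.202724.
P(B | observation) = 0.0254373 / 0.202724 = 0.125477.

0.1255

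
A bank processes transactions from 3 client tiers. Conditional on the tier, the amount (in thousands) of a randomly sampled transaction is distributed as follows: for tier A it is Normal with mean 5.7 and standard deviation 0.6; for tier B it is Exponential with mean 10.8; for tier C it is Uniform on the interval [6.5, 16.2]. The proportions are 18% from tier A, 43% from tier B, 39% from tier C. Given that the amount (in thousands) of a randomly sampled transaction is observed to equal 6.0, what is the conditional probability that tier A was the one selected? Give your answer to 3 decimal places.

0.822

Likelihoods f(6.0 | ·): A: 0.586776; B: 0.0531253; C: 0.
Posterior ∝ prior × likelihood. Numerator for A: 0.18·0.586776 = 0.10562.
Normalizing constant: 0.18·0.586776 + 0.43·0.0531253 + 0.39·0 = 0.128463.
P(A | observation) = 0.10562 / 0.128463 = 0.822176.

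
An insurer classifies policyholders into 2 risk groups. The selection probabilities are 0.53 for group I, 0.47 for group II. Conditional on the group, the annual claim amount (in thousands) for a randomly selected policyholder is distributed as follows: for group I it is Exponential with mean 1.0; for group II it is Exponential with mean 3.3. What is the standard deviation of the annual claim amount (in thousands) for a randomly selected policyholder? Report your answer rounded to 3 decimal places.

2.639

Per component, I: μ=1, E[X²]=2; II: μ=3.3, E[X²]=21.78.
E[X] = 0.53·1 + 0.47·3.3 = 2.081.
E[X²] = 0.53·2 + 0.47·21.78 = 11.2966.
Var(X) = E[X²] − (E[X])² = 11.2966 − 4.33056 = 6.96604.
SD(X) = √6.96604 = 2.63933.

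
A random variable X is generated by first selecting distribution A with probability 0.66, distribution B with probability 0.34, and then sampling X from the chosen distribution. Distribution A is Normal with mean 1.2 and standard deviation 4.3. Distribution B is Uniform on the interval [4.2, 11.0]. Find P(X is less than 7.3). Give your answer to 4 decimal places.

Conditional on each component, P(X < 7.3): A: 0.921993; B: 0.455882.
By total probability, P(X < 7.3) = 0.66·0.921993 + 0.34·0.455882 = 0.763515.

0.7635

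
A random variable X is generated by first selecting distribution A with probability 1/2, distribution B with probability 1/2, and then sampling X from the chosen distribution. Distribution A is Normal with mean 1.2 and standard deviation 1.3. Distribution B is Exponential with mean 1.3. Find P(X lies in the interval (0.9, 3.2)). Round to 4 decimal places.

0.4722

Conditional on each component, P(0.9 < X < 3.2): A: 0.529285; B: 0.415116.
By total probability, P(0.9 < X < 3.2) = 0.5·0.529285 + 0.5·0.415116 = 0.472201.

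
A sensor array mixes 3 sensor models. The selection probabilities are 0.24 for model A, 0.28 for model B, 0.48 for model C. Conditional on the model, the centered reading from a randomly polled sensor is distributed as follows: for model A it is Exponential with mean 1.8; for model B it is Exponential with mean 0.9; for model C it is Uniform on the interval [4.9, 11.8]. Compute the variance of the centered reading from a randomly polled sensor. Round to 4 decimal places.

Per component, A: μ=1.8, E[X²]=6.48; B: μ=0.9, E[X²]=1.62; C: μ=8.35, E[X²]=73.69.
E[X] = 0.24·1.8 + 0.28·0.9 + 0.48·8.35 = 4.692.
E[X²] = 0.24·6.48 + 0.28·1.62 + 0.48·73.69 = 37.38.
Var(X) = E[X²] − (E[X])² = 37.38 − 22.0149 = 15.3651.

15.3651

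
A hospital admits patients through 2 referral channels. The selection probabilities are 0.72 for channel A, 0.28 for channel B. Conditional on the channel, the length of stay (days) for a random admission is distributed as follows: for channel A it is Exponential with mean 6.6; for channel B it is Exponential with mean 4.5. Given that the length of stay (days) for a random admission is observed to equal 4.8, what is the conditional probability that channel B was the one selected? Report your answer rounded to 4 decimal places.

0.2889

Likelihoods f(4.8 | ·): A: 0.0732159; B: 0.0764786.
Posterior ∝ prior × likelihood. Numerator for B: 0.28·0.0764786 = 0.021414.
Normalizing constant: 0.72·0.0732159 + 0.28·0.0764786 = 0.0741295.
P(B | observation) = 0.021414 / 0.0741295 = 0.288873.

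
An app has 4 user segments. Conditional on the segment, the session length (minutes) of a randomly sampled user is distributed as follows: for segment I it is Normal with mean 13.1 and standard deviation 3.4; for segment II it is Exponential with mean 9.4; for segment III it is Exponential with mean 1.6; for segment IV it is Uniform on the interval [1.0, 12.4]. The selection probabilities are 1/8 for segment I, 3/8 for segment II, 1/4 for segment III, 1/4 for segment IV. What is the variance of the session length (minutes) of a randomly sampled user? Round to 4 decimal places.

Per component, I: μ=13.1, E[X²]=183.17; II: μ=9.4, E[X²]=176.72; III: μ=1.6, E[X²]=5.12; IV: μ=6.7, E[X²]=55.72.
E[X] = 0.125·13.1 + 0.375·9.4 + 0.25·1.6 + 0.25·6.7 = 7.2375.
E[X²] = 0.125·183.17 + 0.375·176.72 + 0.25·5.12 + 0.25·55.72 = 104.376.
Var(X) = E[X²] − (E[X])² = 104.376 − 52.3814 = 51.9948.

51.9948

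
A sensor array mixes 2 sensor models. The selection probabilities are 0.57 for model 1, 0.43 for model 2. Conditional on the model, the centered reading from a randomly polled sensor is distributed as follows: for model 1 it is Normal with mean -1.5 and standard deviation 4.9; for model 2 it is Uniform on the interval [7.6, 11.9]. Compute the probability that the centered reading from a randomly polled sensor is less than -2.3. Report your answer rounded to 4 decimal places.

0.2480

Conditional on each model, P(X < -2.3): 1: 0.435155; 2: 0.
By total probability, P(X < -2.3) = 0.57·0.435155 + 0.43·0 = 0.248038.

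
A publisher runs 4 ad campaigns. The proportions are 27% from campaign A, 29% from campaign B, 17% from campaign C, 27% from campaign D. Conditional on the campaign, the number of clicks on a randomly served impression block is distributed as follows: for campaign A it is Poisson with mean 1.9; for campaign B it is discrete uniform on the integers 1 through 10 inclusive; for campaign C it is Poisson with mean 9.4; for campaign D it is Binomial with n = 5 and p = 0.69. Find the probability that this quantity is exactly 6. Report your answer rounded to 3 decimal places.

0.045

Conditional on each campaign, P(X = 6): A: 0.00977304; B: 0.1; C: 0.0792623; D: 0.
By total probability, P(X = 6) = 0.27·0.00977304 + 0.29·0.1 + 0.17·0.0792623 + 0.27·0 = 0.0451133.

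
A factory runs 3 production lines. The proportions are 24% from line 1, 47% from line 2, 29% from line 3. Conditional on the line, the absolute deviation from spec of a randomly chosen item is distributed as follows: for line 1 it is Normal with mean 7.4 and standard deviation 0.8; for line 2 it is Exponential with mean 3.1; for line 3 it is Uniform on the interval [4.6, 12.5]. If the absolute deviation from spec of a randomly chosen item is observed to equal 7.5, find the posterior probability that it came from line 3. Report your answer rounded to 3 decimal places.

Likelihoods f(7.5 | ·): 1: 0.494797; 2: 0.0287029; 3: 0.126582.
Posterior ∝ prior × likelihood. Numerator for 3: 0.29·0.126582 = 0.0367089.
Normalizing constant: 0.24·0.494797 + 0.47·0.0287029 + 0.29·0.126582 = 0.168951.
P(3 | observation) = 0.0367089 / 0.168951 = 0.217276.

0.217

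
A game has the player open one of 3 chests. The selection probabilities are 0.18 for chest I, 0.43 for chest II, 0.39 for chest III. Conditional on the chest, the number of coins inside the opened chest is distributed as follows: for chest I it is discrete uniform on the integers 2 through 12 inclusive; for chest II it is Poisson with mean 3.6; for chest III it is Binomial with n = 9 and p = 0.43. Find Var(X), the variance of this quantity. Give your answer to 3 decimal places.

5.803

Per component, I: μ=7, E[X²]=59; II: μ=3.6, E[X²]=16.56; III: μ=3.87, E[X²]=17.1828.
E[X] = 0.18·7 + 0.43·3.6 + 0.39·3.87 = 4.3173.
E[X²] = 0.18·59 + 0.43·16.56 + 0.39·17.1828 = 24.4421.
Var(X) = E[X²] − (E[X])² = 24.4421 − 18.6391 = 5.80301.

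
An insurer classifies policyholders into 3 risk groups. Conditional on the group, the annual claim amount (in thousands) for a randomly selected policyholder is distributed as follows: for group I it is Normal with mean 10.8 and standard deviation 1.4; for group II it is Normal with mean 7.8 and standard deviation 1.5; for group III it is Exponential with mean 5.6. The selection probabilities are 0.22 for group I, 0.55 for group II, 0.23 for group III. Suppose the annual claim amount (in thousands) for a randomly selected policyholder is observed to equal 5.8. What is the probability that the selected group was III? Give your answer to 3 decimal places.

Likelihoods f(5.8 | ·): I: 0.000484225; II: 0.10934; III: 0.063388.
Posterior ∝ prior × likelihood. Numerator for III: 0.23·0.063388 = 0.0145792.
Normalizing constant: 0.22·0.000484225 + 0.55·0.10934 + 0.23·0.063388 = 0.0748228.
P(III | observation) = 0.0145792 / 0.0748228 = 0.19485.

0.195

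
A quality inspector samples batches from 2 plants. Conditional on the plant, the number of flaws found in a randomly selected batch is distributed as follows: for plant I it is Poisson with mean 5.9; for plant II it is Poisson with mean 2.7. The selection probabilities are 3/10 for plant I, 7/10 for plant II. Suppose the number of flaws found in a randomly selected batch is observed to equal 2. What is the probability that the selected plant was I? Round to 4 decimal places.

0.0770

Likelihoods P(X=2 | ·): I: 0.04768; II: 0.244964.
Posterior ∝ prior × likelihood. Numerator for I: 0.3·0.04768 = 0.014304.
Normalizing constant: 0.3·0.04768 + 0.7·0.244964 = 0.185779.
P(I | observation) = 0.014304 / 0.185779 = 0.0769948.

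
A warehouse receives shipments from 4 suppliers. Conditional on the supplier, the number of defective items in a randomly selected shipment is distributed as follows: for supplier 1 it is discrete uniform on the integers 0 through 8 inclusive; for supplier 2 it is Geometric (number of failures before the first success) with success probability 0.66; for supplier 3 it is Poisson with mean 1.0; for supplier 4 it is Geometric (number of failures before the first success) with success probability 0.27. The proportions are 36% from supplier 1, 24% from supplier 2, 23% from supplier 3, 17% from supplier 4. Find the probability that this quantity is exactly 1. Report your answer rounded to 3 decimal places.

0.212

Conditional on each supplier, P(X = 1): 1: 0.111111; 2: 0.2244; 3: 0.367879; 4: 0.1971.
By total probability, P(X = 1) = 0.36·0.111111 + 0.24·0.2244 + 0.23·0.367879 + 0.17·0.1971 = 0.211975.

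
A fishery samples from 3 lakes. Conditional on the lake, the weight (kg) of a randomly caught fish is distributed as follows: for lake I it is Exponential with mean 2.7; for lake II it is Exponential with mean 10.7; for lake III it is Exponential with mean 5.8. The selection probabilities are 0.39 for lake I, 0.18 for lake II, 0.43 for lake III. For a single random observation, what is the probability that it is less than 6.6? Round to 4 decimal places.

0.7312

Conditional on each lake, P(X < 6.6): I: 0.913226; II: 0.460343; III: 0.679519.
By total probability, P(X < 6.6) = 0.39·0.913226 + 0.18·0.460343 + 0.43·0.679519 = 0.731213.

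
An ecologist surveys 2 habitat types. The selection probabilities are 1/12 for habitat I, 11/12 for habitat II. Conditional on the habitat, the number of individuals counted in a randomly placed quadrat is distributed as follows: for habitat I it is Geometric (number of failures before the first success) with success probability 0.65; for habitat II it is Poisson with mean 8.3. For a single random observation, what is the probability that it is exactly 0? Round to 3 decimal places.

Conditional on each habitat, P(X = 0): I: 0.65; II: 0.000248517.
By total probability, P(X = 0) = 0.0833333·0.65 + 0.916667·0.000248517 = 0.0543945.

0.054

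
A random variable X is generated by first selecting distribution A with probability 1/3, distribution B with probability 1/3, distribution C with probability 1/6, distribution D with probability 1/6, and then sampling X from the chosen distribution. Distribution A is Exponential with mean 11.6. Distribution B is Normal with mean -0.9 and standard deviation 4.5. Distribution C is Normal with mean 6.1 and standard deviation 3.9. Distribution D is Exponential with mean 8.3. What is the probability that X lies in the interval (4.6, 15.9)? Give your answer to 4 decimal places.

0.3550

Conditional on each component, P(4.6 < X < 15.9): A: 0.418704; B: 0.110717; C: 0.64375; D: 0.427278.
By total probability, P(4.6 < X < 15.9) = 0.333333·0.418704 + 0.333333·0.110717 + 0.166667·0.64375 + 0.166667·0.427278 = 0.354978.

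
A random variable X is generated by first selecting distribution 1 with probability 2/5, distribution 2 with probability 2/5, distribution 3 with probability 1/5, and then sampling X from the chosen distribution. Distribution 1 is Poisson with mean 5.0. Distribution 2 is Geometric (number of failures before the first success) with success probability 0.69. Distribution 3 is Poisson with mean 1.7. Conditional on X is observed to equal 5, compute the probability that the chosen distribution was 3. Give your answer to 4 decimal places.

Likelihoods P(X=5 | ·): 1: 0.175467; 2: 0.00197541; 3: 0.0216154.
Posterior ∝ prior × likelihood. Numerator for 3: 0.2·0.0216154 = 0.00432307.
Normalizing constant: 0.4·0.175467 + 0.4·0.00197541 + 0.2·0.0216154 = 0.0753002.
P(3 | observation) = 0.00432307 / 0.0753002 = 0.0574112.

0.0574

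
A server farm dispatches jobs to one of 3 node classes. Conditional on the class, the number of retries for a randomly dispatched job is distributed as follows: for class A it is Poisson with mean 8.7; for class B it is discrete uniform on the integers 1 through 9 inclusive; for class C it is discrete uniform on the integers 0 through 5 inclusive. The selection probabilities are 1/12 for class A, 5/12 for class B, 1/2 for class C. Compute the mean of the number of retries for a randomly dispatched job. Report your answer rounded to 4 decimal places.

Component means — A: 8.7; B: 5; C: 2.5.
E[X] = 0.0833333·8.7 + 0.416667·5 + 0.5·2.5 = 4.05833.

4.0583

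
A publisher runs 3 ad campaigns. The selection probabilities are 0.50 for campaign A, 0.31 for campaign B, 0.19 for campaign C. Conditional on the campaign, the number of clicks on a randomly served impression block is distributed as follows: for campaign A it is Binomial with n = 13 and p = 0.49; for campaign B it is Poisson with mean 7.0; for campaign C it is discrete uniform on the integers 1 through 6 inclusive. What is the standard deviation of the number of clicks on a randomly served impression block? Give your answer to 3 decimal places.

Per component, A: μ=6.37, E[X²]=43.8256; B: μ=7, E[X²]=56; C: μ=3.5, E[X²]=15.1667.
E[X] = 0.5·6.37 + 0.31·7 + 0.19·3.5 = 6.02.
E[X²] = 0.5·43.8256 + 0.31·56 + 0.19·15.1667 = 42.1545.
Var(X) = E[X²] − (E[X])² = 42.1545 − 36.2404 = 5.91407.
SD(X) = √5.91407 = 2.43189.

2.432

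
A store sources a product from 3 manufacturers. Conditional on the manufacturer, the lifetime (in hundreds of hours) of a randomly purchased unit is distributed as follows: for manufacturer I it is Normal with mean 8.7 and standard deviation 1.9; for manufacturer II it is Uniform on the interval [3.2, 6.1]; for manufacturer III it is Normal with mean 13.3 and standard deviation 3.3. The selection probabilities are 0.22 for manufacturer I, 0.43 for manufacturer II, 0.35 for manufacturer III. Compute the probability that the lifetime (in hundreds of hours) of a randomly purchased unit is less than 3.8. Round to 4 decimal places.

0.0908

Conditional on each manufacturer, P(X < 3.8): I: 0.00495509; II: 0.206897; III: 0.00199603.
By total probability, P(X < 3.8) = 0.22·0.00495509 + 0.43·0.206897 + 0.35·0.00199603 = 0.0907542.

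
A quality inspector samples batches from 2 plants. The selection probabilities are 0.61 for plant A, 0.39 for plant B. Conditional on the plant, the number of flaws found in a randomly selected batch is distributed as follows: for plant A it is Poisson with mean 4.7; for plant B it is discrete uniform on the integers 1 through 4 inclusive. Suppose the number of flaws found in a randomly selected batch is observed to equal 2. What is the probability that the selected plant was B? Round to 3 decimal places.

Likelihoods P(X=2 | ·): A: 0.100457; B: 0.25.
Posterior ∝ prior × likelihood. Numerator for B: 0.39·0.25 = 0.0975.
Normalizing constant: 0.61·0.100457 + 0.39·0.25 = 0.158779.
P(B | observation) = 0.0975 / 0.158779 = 0.614061.

0.614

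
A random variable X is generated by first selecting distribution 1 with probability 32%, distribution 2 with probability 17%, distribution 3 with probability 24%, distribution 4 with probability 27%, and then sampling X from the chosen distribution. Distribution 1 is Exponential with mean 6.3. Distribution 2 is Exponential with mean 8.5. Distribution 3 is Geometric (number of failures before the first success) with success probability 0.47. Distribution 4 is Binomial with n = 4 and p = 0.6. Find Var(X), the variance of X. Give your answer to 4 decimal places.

33.4808

Per component, 1: μ=6.3, E[X²]=79.38; 2: μ=8.5, E[X²]=144.5; 3: μ=1.12766, E[X²]=3.67089; 4: μ=2.4, E[X²]=6.72.
E[X] = 0.32·6.3 + 0.17·8.5 + 0.24·1.12766 + 0.27·2.4 = 4.37964.
E[X²] = 0.32·79.38 + 0.17·144.5 + 0.24·3.67089 + 0.27·6.72 = 52.662.
Var(X) = E[X²] − (E[X])² = 52.662 − 19.1812 = 33.4808.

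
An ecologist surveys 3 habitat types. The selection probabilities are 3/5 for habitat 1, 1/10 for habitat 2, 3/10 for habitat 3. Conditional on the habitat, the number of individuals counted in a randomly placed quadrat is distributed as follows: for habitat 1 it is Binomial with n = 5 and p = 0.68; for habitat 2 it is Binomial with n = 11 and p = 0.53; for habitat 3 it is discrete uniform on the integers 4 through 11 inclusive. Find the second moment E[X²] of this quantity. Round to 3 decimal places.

29.712

For each component E[X²] = Var + (mean)², giving 1: 12.648; 2: 36.729; 3: 61.5.
Overall E[X²] = 0.6·12.648 + 0.1·36.729 + 0.3·61.5 = 29.7117.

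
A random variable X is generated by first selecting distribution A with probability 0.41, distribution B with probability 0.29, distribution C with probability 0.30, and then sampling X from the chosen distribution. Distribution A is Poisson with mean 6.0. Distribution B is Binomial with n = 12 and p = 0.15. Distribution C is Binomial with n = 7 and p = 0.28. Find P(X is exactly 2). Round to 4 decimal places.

Conditional on each component, P(X = 2): A: 0.0446175; B: 0.292358; C: 0.318565.
By total probability, P(X = 2) = 0.41·0.0446175 + 0.29·0.292358 + 0.3·0.318565 = 0.198647.

0.1986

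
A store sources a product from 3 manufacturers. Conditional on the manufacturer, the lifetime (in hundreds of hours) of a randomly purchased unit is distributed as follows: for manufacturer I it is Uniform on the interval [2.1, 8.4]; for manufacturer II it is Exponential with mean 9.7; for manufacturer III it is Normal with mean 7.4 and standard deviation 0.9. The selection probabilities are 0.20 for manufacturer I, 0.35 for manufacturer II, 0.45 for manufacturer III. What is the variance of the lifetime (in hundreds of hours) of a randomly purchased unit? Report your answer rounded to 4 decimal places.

Per component, I: μ=5.25, E[X²]=30.87; II: μ=9.7, E[X²]=188.18; III: μ=7.4, E[X²]=55.57.
E[X] = 0.2·5.25 + 0.35·9.7 + 0.45·7.4 = 7.775.
E[X²] = 0.2·30.87 + 0.35·188.18 + 0.45·55.57 = 97.0435.
Var(X) = E[X²] − (E[X])² = 97.0435 − 60.4506 = 36.5929.

36.5929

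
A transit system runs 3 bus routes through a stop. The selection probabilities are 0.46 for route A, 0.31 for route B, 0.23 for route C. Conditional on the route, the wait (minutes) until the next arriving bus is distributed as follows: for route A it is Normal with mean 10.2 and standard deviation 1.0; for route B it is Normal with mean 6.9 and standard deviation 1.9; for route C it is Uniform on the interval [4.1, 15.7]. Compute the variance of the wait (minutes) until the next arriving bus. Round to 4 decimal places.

6.3623

Per component, A: μ=10.2, E[X²]=105.04; B: μ=6.9, E[X²]=51.22; C: μ=9.9, E[X²]=109.223.
E[X] = 0.46·10.2 + 0.31·6.9 + 0.23·9.9 = 9.108.
E[X²] = 0.46·105.04 + 0.31·51.22 + 0.23·109.223 = 89.318.
Var(X) = E[X²] − (E[X])² = 89.318 − 82.9557 = 6.3623.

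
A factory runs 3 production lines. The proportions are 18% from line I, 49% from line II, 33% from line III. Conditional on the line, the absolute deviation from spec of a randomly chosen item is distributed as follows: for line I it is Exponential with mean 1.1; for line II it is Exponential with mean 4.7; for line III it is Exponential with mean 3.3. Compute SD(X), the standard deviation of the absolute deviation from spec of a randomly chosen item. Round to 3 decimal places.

4.048

Per component, I: μ=1.1, E[X²]=2.42; II: μ=4.7, E[X²]=44.18; III: μ=3.3, E[X²]=21.78.
E[X] = 0.18·1.1 + 0.49·4.7 + 0.33·3.3 = 3.59.
E[X²] = 0.18·2.42 + 0.49·44.18 + 0.33·21.78 = 29.2712.
Var(X) = E[X²] − (E[X])² = 29.2712 − 12.8881 = 16.3831.
SD(X) = √16.3831 = 4.0476.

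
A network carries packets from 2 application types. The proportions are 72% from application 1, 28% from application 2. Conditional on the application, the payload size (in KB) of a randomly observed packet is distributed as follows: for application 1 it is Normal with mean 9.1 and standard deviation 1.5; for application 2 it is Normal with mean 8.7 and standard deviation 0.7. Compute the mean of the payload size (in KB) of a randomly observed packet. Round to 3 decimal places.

Component means — 1: 9.1; 2: 8.7.
E[X] = 0.72·9.1 + 0.28·8.7 = 8.988.

8.988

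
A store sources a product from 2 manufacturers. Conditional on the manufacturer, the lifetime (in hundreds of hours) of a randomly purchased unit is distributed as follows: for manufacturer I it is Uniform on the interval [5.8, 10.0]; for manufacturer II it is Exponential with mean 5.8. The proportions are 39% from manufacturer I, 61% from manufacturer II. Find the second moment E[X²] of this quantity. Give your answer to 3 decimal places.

For each component E[X²] = Var + (mean)², giving I: 63.88; II: 67.28.
Overall E[X²] = 0.39·63.88 + 0.61·67.28 = 65.954.

65.954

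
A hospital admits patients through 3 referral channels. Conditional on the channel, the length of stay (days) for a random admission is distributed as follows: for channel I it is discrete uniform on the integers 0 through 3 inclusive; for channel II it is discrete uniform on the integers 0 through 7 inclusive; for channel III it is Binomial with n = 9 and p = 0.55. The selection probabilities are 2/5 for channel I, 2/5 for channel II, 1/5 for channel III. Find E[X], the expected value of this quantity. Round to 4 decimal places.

2.9900

Component means — I: 1.5; II: 3.5; III: 4.95.
E[X] = 0.4·1.5 + 0.4·3.5 + 0.2·4.95 = 2.99.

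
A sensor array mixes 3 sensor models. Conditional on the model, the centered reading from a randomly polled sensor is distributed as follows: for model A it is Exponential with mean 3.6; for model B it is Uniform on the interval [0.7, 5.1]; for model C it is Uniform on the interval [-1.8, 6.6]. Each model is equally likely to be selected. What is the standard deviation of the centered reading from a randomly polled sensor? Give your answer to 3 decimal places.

2.657

Per component, A: μ=3.6, E[X²]=25.92; B: μ=2.9, E[X²]=10.0233; C: μ=2.4, E[X²]=11.64.
E[X] = 0.333333·3.6 + 0.333333·2.9 + 0.333333·2.4 = 2.96667.
E[X²] = 0.333333·25.92 + 0.333333·10.0233 + 0.333333·11.64 = 15.8611.
Var(X) = E[X²] − (E[X])² = 15.8611 − 8.80111 = 7.06.
SD(X) = √7.06 = 2.65707.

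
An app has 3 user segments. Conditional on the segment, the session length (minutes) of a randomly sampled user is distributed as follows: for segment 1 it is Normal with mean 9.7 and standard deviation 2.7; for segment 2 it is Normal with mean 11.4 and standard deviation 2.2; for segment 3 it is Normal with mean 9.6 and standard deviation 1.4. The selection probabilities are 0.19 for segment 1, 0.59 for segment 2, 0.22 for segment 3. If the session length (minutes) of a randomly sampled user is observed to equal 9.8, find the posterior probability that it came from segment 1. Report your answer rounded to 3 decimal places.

0.163

Likelihoods f(9.8 | ·): 1: 0.147655; 2: 0.139198; 3: 0.282066.
Posterior ∝ prior × likelihood. Numerator for 1: 0.19·0.147655 = 0.0280545.
Normalizing constant: 0.19·0.147655 + 0.59·0.139198 + 0.22·0.282066 = 0.172236.
P(1 | observation) = 0.0280545 / 0.172236 = 0.162884.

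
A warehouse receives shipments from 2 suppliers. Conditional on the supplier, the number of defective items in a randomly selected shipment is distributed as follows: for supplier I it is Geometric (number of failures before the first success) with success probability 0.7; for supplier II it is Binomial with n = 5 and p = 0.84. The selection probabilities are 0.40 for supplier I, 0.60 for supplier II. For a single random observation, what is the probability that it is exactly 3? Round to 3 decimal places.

0.099

Conditional on each supplier, P(X = 3): I: 0.0189; II: 0.151732.
By total probability, P(X = 3) = 0.4·0.0189 + 0.6·0.151732 = 0.0985993.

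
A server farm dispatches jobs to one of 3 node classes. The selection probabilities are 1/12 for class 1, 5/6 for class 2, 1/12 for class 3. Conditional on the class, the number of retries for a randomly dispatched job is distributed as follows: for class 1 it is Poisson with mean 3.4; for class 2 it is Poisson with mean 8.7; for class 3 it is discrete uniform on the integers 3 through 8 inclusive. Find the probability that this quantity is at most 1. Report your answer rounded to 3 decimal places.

0.014

Conditional on each class, P(X ≤ 1): 1: 0.146842; 2: 0.00161588; 3: 0.
By total probability, P(X ≤ 1) = 0.0833333·0.146842 + 0.833333·0.00161588 + 0.0833333·0 = 0.0135834.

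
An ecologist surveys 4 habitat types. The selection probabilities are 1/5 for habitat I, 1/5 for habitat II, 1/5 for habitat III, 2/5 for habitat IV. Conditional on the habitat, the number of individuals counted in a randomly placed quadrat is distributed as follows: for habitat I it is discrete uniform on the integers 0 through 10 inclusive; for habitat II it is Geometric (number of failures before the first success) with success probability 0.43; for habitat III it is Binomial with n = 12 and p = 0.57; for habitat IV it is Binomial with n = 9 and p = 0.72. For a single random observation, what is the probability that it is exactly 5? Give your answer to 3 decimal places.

Conditional on each habitat, P(X = 5): I: 0.0909091; II: 0.0258728; III: 0.129532; IV: 0.149853.
By total probability, P(X = 5) = 0.2·0.0909091 + 0.2·0.0258728 + 0.2·0.129532 + 0.4·0.149853 = 0.109204.

0.109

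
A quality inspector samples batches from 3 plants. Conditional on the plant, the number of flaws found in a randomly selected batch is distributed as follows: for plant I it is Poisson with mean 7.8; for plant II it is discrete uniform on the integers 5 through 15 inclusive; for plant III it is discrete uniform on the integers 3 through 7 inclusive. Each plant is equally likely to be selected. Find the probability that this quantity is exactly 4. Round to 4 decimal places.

Conditional on each plant, P(X = 4): I: 0.0631932; II: 0; III: 0.2.
By total probability, P(X = 4) = 0.333333·0.0631932 + 0.333333·0 + 0.333333·0.2 = 0.0877311.

0.0877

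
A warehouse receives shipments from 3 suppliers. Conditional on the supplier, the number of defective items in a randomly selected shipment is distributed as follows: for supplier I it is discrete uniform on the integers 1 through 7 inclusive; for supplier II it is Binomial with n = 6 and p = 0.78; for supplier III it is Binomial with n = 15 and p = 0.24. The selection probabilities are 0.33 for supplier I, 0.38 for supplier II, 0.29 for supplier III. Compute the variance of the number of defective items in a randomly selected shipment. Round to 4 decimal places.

2.7065

Per component, I: μ=4, E[X²]=20; II: μ=4.68, E[X²]=22.932; III: μ=3.6, E[X²]=15.696.
E[X] = 0.33·4 + 0.38·4.68 + 0.29·3.6 = 4.1424.
E[X²] = 0.33·20 + 0.38·22.932 + 0.29·15.696 = 19.866.
Var(X) = E[X²] − (E[X])² = 19.866 − 17.1595 = 2.70652.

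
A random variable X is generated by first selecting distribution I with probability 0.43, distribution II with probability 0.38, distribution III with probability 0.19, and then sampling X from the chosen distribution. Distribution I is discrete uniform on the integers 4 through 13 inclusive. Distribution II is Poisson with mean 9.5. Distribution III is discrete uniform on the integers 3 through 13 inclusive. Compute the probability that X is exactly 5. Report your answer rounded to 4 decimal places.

Conditional on each component, P(X = 5): I: 0.1; II: 0.0482658; III: 0.0909091.
By total probability, P(X = 5) = 0.43·0.1 + 0.38·0.0482658 + 0.19·0.0909091 = 0.0786137.

0.0786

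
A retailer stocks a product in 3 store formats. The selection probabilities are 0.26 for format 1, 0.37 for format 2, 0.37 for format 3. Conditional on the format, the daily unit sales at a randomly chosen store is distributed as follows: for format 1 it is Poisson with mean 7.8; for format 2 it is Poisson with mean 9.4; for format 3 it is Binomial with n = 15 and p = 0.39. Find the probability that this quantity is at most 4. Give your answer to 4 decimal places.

Conditional on each format, P(X ≤ 4): 1: 0.11167; 2: 0.0428778; 3: 0.241291.
By total probability, P(X ≤ 4) = 0.26·0.11167 + 0.37·0.0428778 + 0.37·0.241291 = 0.134176.

0.1342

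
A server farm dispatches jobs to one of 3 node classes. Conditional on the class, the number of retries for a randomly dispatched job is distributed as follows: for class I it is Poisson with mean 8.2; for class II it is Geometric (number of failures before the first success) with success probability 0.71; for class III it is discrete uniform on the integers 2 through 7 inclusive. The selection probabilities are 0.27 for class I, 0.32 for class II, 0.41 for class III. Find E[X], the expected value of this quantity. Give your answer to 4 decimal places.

Component means — I: 8.2; II: 0.408451; III: 4.5.
E[X] = 0.27·8.2 + 0.32·0.408451 + 0.41·4.5 = 4.1897.

4.1897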